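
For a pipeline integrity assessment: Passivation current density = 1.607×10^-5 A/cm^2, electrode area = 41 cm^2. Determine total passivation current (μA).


I = i_pass * A, then convert A → μA (×10^6)
I = 1.607×10^-5 * 41 * 10^6 = 658.87 μA

658.87 μA


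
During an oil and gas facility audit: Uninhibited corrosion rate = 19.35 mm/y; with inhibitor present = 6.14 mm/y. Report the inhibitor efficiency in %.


Apply the inhibitor-efficiency definition: IE = (CR_blank − CR_inh)/CR_blank × 100
IE = (19.35 − 6.14) / 19.35 × 100
IE = 13.21 / 19.35 × 100 = 68.3 %

68.3 %


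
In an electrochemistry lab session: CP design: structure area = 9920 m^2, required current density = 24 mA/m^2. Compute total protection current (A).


I = area * current density, then convert mA → A (÷1000)
I = 9920 * 24 / 1000 = 238.08 A

238.08 A


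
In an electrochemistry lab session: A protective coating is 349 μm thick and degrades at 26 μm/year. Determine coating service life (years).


Service life = thickness / degradation rate
Life = 349 / 26 = 13.4 years

13.4 years


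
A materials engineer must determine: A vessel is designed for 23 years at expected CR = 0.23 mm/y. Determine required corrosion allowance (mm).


Corrosion allowance = CR × design life
CA = 0.23 * 23 = 5.29 mm

5.29 mm


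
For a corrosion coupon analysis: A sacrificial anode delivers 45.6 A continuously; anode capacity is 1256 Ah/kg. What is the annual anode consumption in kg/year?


Annual consumption = current * hours per year / capacity
Rate = 45.6 * 8760 / 1256 = 318.0 kg/year

318.0 kg/year


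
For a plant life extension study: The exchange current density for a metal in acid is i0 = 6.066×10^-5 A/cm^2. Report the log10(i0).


i0 = 6.066×10^-5 A/cm^2
log10(i0) = -4.217

-4.217


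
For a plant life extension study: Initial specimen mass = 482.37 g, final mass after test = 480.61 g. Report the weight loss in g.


Weight loss = initial − final
WL = 482.37 − 480.61 = 1.76 g

1.76 g


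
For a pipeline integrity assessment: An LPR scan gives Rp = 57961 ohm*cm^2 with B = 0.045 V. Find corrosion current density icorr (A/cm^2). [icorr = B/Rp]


Apply the Stern-Geary relation: icorr = B / Rp
icorr = 0.045 / 57961 = 7.764×10^-7 A/cm^2

7.764×10^-7 A/cm^2


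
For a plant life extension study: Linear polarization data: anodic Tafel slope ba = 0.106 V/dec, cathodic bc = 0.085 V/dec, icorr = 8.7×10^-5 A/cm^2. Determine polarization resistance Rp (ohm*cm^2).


Apply the Stern-Geary equation: Rp = ba*bc / (2.303*icorr*(ba+bc))
ba*bc = 0.106*0.085 = 0.00901
ba+bc = 0.191; 2.303*icorr*(ba+bc) = 2.303*8.7×10^-5*0.191 = 3.8268951×10^-5
Rp = 0.00901 / 3.8268951×10^-5 = 235.44 ohm*cm^2

235.44 ohm*cm^2


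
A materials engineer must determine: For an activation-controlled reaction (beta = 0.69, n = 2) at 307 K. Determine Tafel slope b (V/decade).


Apply the Tafel slope relation: b = 2.303*R*T/(beta*n*F)
Numerator: 2.303 * 8.314 * 307 = 5878.17
Denominator: 0.69 * 2 * 96485 = 133149.3
b = 5878.17 / 133149.3 = 0.044 V/decade

0.044 V/decade


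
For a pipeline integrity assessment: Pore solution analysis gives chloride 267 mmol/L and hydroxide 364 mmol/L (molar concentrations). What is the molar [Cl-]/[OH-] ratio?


Threshold parameter = [Cl-] / [OH-] (molar basis; both in mmol/L, so units cancel)
Ratio = 267 / 364 = 0.73

0.73


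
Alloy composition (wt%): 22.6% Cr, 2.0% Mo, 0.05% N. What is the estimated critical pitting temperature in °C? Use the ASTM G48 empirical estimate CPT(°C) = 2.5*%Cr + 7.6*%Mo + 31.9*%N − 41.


Apply the ASTM G48 empirical CPT estimate: CPT(°C) = 2.5*%Cr + 7.6*%Mo + 31.9*%N − 41
2.5*22.6 = 56.5; 7.6*2.0 = 15.2; 31.9*0.05 = 1.595
CPT = 56.5 + 15.2 + 1.595 − 41 = 32.295 °C
Rounded to 0.1 °C: CPT ≈ 32.3 °C

32.3 °C


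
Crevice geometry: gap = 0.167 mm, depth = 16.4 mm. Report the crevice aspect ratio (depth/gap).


Aspect ratio = depth / gap
Ratio = 16.4 / 0.167 = 98.2

98.2


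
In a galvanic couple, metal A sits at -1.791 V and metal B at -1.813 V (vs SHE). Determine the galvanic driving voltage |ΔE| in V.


Driving voltage is the absolute potential difference.
|ΔE| = |-1.791 − (-1.813)| = 0.022 V

0.022 V


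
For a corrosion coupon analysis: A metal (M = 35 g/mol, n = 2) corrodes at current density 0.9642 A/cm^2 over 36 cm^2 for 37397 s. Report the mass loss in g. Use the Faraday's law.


Apply Faraday's law: m = i*A*t*M / (n*F)
Total charge passed Q = i*A*t = 0.9642*36*37397 = 1298094.7464 C
m = Q*M/(n*F) = 1298094.7464*35/(2*96485) = 235.44238 g

235.44238 g


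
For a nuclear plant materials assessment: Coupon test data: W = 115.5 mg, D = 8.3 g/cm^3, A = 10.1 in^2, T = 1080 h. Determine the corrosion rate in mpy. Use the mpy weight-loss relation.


Apply the mpy weight-loss relation: CR = 534 * W / (D * A * T)
Numerator: 534 * 115.5 = 61677.0
Denominator: 8.3 * 10.1 * 1080 = 90536.4
CR = 61677.0 / 90536.4 = 0.68124 mpy

0.68124 mpy


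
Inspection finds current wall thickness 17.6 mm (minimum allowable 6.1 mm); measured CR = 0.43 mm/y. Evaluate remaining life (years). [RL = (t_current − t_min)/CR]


Apply the remaining-life relation: RL = (t_current − t_min) / CR
RL = (17.6 − 6.1) / 0.43 = 11.5 / 0.43 = 26.7 years

26.7 years


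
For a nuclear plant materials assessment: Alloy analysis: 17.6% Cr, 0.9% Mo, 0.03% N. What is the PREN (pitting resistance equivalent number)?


Apply the PREN formula: PREN = Cr + 3.3*Mo + 16*N
PREN = 17.6 + 3.3*0.9 + 16*0.03
PREN = 17.6 + 2.97 + 0.48 = 21.05

21.05


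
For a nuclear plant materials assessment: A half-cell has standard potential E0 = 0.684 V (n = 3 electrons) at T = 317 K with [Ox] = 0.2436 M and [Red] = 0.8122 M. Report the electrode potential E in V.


Apply the Nernst equation: E = E0 + (RT/nF)*ln([Ox]/[Red])
Step 1: RT/nF = 8.314*317/(3*96485) = 0.00910517 V
Step 2: [Ox]/[Red] = 0.2436/0.8122 = 0.299926
Step 3: ln(0.299926) = -1.20422
Step 4: correction = 0.00910517 * -1.20422 = -0.011 V
E = 0.684 + -0.011 = 0.673 V

0.673 V


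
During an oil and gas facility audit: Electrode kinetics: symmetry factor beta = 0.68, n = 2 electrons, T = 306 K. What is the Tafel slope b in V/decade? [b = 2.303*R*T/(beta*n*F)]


Apply the Tafel slope relation: b = 2.303*R*T/(beta*n*F)
Numerator: 2.303 * 8.314 * 306 = 5859.03
Denominator: 0.68 * 2 * 96485 = 131219.6
b = 5859.03 / 131219.6 = 0.0447 V/decade

0.0447 V/decade


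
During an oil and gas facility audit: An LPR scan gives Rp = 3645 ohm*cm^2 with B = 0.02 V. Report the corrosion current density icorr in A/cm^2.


Apply the Stern-Geary relation: icorr = B / Rp
icorr = 0.02 / 3645 = 5.487×10^-6 A/cm^2

5.487×10^-6 A/cm^2


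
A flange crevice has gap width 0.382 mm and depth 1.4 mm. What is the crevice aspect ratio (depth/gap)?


Aspect ratio = depth / gap
Ratio = 1.4 / 0.382 = 3.7

3.7


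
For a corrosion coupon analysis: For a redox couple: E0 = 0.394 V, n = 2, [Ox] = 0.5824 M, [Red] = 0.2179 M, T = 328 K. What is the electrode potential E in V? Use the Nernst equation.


Apply the Nernst equation: E = E0 + (RT/nF)*ln([Ox]/[Red])
Step 1: RT/nF = 8.314*328/(2*96485) = 0.01413169 V
Step 2: [Ox]/[Red] = 0.5824/0.2179 = 2.672786
Step 3: ln(2.672786) = 0.983121
Step 4: correction = 0.01413169 * 0.983121 = 0.0139 V
E = 0.394 + 0.0139 = 0.4079 V

0.4079 V


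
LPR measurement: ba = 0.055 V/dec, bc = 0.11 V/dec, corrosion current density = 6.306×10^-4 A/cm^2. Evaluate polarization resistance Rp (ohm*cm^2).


Apply the Stern-Geary equation: Rp = ba*bc / (2.303*icorr*(ba+bc))
ba*bc = 0.055*0.11 = 0.00605
ba+bc = 0.165; 2.303*icorr*(ba+bc) = 2.303*6.306×10^-4*0.165 = 2.3962485×10^-4
Rp = 0.00605 / 2.3962485×10^-4 = 25.2 ohm*cm^2

25.2 ohm*cm^2


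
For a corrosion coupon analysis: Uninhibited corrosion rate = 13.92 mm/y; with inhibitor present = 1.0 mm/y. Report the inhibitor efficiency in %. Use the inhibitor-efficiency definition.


Apply the inhibitor-efficiency definition: IE = (CR_blank − CR_inh)/CR_blank × 100
IE = (13.92 − 1.0) / 13.92 × 100
IE = 12.92 / 13.92 × 100 = 92.8 %

92.8 %


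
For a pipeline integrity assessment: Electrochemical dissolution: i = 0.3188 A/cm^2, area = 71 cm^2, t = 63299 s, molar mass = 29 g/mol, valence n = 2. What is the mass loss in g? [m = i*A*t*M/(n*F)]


Apply Faraday's law: m = i*A*t*M / (n*F)
Total charge passed Q = i*A*t = 0.3188*71*63299 = 1432760.2052 C
m = Q*M/(n*F) = 1432760.2052*29/(2*96485) = 215.319 g

215.319 g


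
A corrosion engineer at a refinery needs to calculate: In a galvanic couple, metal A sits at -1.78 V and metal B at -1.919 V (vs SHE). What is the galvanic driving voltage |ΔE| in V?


Driving voltage is the absolute potential difference.
|ΔE| = |-1.78 − (-1.919)| = 0.139 V

0.139 V


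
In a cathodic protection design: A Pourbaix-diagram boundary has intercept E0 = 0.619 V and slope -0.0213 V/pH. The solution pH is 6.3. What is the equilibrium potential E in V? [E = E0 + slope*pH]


Apply the Pourbaix line equation: E = E0 + slope*pH
E = 0.619 + (-0.0213)*6.3 = 0.619 + (-0.13419) = 0.48481 V
Rounded to 3 decimal places: E = 0.485 V

0.485 V


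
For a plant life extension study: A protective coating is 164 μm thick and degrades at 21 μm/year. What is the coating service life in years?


Service life = thickness / degradation rate
Life = 164 / 21 = 7.8 years

7.8 years


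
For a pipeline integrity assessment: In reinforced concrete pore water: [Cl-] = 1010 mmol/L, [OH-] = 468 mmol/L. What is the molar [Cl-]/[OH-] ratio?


Threshold parameter = [Cl-] / [OH-] (molar basis; both in mmol/L, so units cancel)
Ratio = 1010 / 468 = 2.16

2.16


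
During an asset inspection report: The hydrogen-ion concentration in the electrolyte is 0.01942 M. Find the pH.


pH = −log10[H+]
pH = −log10(0.01942) = 1.71

1.71


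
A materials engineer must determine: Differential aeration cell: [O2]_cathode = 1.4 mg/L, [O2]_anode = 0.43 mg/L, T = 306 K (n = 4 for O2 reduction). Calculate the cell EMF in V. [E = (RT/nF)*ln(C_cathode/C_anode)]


Apply the Nernst concentration-cell relation: E = (RT/nF)*ln(C_cathode/C_anode)
RT/nF = 8.314*306/(4*96485) = 0.00659192 V
ln(1.4/0.43) = 1.18044
E = 0.00659192 * 1.18044 = 0.00778 V

0.00778 V


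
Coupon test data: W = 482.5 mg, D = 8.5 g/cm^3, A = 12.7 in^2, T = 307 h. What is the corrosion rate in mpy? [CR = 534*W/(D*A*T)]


Apply the mpy weight-loss relation: CR = 534 * W / (D * A * T)
Numerator: 534 * 482.5 = 257655.0
Denominator: 8.5 * 12.7 * 307 = 33140.65
CR = 257655.0 / 33140.65 = 7.77459 mpy

7.77459 mpy


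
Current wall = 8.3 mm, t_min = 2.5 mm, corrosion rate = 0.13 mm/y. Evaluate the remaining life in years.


Apply the remaining-life relation: RL = (t_current − t_min) / CR
RL = (8.3 − 2.5) / 0.13 = 5.8 / 0.13 = 44.6 years

44.6 years


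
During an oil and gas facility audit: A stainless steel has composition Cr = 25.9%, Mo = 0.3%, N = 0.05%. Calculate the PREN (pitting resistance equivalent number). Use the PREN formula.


Apply the PREN formula: PREN = Cr + 3.3*Mo + 16*N
PREN = 25.9 + 3.3*0.3 + 16*0.05
PREN = 25.9 + 0.99 + 0.8 = 27.69

27.69


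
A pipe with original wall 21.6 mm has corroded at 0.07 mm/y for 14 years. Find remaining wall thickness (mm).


Remaining wall = original − CR × time
t = 21.6 − 0.07*14 = 21.6 − 0.98 = 20.62 mm

20.62 mm


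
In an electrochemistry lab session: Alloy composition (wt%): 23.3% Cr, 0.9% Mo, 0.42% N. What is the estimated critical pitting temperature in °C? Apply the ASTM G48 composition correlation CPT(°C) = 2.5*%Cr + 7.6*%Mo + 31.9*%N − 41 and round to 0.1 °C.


Apply the ASTM G48 empirical CPT estimate: CPT(°C) = 2.5*%Cr + 7.6*%Mo + 31.9*%N − 41
2.5*23.3 = 58.25; 7.6*0.9 = 6.84; 31.9*0.42 = 13.398
CPT = 58.25 + 6.84 + 13.398 − 41 = 37.488 °C
Rounded to 0.1 °C: CPT ≈ 37.5 °C

37.5 °C


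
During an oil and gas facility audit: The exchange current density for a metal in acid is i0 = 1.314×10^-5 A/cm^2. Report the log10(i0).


i0 = 1.314×10^-5 A/cm^2
log10(i0) = -4.881

-4.881


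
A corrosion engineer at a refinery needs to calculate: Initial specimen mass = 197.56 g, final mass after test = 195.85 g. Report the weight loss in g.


Weight loss = initial − final
WL = 197.56 − 195.85 = 1.71 g

1.71 g


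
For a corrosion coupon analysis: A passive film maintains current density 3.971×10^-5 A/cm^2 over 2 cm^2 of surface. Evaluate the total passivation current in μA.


I = i_pass * A, then convert A → μA (×10^6)
I = 3.971×10^-5 * 2 * 10^6 = 79.42 μA

79.42 μA


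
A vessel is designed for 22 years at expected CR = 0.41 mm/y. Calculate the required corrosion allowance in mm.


Corrosion allowance = CR × design life
CA = 0.41 * 22 = 9.02 mm

9.02 mm


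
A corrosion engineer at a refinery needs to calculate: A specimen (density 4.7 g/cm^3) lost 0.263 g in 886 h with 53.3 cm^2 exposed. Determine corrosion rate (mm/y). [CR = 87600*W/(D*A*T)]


Apply the mm/y weight-loss relation: CR = 87600 * W / (D * A * T)
Numerator: 87600 * 0.263 = 23038.8
Denominator: 4.7 * 53.3 * 886 = 221951.86
CR = 23038.8 / 221951.86 = 0.1038 mm/y

0.1038 mm/y


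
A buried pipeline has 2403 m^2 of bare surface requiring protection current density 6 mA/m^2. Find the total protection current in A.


I = area * current density, then convert mA → A (÷1000)
I = 2403 * 6 / 1000 = 14.42 A

14.42 A


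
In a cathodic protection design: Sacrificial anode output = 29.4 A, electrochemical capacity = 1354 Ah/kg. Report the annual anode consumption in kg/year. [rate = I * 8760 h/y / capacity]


Annual consumption = current * hours per year / capacity
Rate = 29.4 * 8760 / 1354 = 190.2 kg/year

190.2 kg/year


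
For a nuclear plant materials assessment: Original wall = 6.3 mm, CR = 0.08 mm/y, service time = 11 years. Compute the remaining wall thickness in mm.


Remaining wall = original − CR × time
t = 6.3 − 0.08*11 = 6.3 − 0.88 = 5.42 mm

5.42 mm


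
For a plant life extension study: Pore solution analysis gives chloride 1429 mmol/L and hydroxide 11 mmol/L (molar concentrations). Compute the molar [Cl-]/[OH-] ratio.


Threshold parameter = [Cl-] / [OH-] (molar basis; both in mmol/L, so units cancel)
Ratio = 1429 / 11 = 129.91

129.91


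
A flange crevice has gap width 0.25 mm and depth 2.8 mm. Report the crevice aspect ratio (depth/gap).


Aspect ratio = depth / gap
Ratio = 2.8 / 0.25 = 11.2

11.2


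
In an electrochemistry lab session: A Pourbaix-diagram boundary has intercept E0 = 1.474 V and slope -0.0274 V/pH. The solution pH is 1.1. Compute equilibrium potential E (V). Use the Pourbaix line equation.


Apply the Pourbaix line equation: E = E0 + slope*pH
E = 1.474 + (-0.0274)*1.1 = 1.474 + (-0.03014) = 1.44386 V
Rounded to 4 decimal places: E = 1.4439 V

1.4439 V


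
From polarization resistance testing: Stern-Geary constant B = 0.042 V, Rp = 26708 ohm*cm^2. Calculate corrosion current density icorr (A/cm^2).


Apply the Stern-Geary relation: icorr = B / Rp
icorr = 0.042 / 26708 = 1.573×10^-6 A/cm^2

1.573×10^-6 A/cm^2


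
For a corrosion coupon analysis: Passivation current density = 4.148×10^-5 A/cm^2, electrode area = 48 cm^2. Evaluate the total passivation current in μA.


I = i_pass * A, then convert A → μA (×10^6)
I = 4.148×10^-5 * 48 * 10^6 = 1991.04 μA

1991.04 μA


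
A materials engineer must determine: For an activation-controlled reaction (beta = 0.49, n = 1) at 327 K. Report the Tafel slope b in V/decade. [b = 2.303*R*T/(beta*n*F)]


Apply the Tafel slope relation: b = 2.303*R*T/(beta*n*F)
Numerator: 2.303 * 8.314 * 327 = 6261.12
Denominator: 0.49 * 1 * 96485 = 47277.65
b = 6261.12 / 47277.65 = 0.1324 V/decade

0.1324 V/decade


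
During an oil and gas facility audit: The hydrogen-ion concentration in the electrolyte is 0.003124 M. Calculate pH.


pH = −log10[H+]
pH = −log10(0.003124) = 2.51

2.51


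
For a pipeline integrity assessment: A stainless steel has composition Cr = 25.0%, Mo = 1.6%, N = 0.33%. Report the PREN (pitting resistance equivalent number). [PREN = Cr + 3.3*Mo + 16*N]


Apply the PREN formula: PREN = Cr + 3.3*Mo + 16*N
PREN = 25.0 + 3.3*1.6 + 16*0.33
PREN = 25.0 + 5.28 + 5.28 = 35.56

35.56


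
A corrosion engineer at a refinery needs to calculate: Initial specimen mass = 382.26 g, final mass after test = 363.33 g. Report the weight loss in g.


Weight loss = initial − final
WL = 382.26 − 363.33 = 18.93 g

18.93 g


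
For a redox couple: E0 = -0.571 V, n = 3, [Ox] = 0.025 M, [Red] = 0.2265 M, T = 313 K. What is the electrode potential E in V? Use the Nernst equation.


Apply the Nernst equation: E = E0 + (RT/nF)*ln([Ox]/[Red])
Step 1: RT/nF = 8.314*313/(3*96485) = 0.00899028 V
Step 2: [Ox]/[Red] = 0.025/0.2265 = 0.110375
Step 3: ln(0.110375) = -2.203872
Step 4: correction = 0.00899028 * -2.203872 = -0.02 V
E = -0.571 + -0.02 = -0.591 V

-0.591 V


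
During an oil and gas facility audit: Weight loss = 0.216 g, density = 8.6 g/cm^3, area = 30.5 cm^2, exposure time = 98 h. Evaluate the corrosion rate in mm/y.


Apply the mm/y weight-loss relation: CR = 87600 * W / (D * A * T)
Numerator: 87600 * 0.216 = 18921.6
Denominator: 8.6 * 30.5 * 98 = 25705.4
CR = 18921.6 / 25705.4 = 0.73609 mm/y

0.73609 mm/y


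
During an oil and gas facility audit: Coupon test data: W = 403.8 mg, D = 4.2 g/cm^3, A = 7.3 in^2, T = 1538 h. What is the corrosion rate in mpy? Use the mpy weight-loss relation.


Apply the mpy weight-loss relation: CR = 534 * W / (D * A * T)
Numerator: 534 * 403.8 = 215629.2
Denominator: 4.2 * 7.3 * 1538 = 47155.08
CR = 215629.2 / 47155.08 = 4.57277 mpy

4.57277 mpy


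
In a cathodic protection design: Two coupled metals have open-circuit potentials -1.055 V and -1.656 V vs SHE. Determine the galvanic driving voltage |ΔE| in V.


Driving voltage is the absolute potential difference.
|ΔE| = |-1.055 − (-1.656)| = 0.601 V

0.601 V


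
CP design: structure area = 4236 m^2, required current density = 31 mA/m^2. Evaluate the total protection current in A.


I = area * current density, then convert mA → A (÷1000)
I = 4236 * 31 / 1000 = 131.32 A

131.32 A


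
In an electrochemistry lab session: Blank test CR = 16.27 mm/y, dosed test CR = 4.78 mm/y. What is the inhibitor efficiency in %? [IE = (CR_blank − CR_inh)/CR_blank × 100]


Apply the inhibitor-efficiency definition: IE = (CR_blank − CR_inh)/CR_blank × 100
IE = (16.27 − 4.78) / 16.27 × 100
IE = 11.49 / 16.27 × 100 = 70.6 %

70.6 %


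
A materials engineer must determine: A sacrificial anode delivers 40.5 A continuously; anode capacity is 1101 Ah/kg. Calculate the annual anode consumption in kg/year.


Annual consumption = current * hours per year / capacity
Rate = 40.5 * 8760 / 1101 = 322.2 kg/year

322.2 kg/year


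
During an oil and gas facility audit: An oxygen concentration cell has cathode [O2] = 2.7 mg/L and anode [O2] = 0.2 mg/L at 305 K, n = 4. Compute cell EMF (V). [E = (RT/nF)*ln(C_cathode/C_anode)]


Apply the Nernst concentration-cell relation: E = (RT/nF)*ln(C_cathode/C_anode)
RT/nF = 8.314*305/(4*96485) = 0.00657037 V
ln(2.7/0.2) = 2.60269
E = 0.00657037 * 2.60269 = 0.0171 V

0.0171 V


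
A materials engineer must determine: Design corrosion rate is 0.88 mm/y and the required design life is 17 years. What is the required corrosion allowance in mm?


Corrosion allowance = CR × design life
CA = 0.88 * 17 = 14.96 mm

14.96 mm


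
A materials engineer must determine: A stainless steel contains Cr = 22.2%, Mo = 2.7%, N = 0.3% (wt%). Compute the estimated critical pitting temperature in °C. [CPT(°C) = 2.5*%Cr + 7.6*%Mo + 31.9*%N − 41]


Apply the ASTM G48 empirical CPT estimate: CPT(°C) = 2.5*%Cr + 7.6*%Mo + 31.9*%N − 41
2.5*22.2 = 55.5; 7.6*2.7 = 20.52; 31.9*0.3 = 9.57
CPT = 55.5 + 20.52 + 9.57 − 41 = 44.59 °C
Rounded to 0.1 °C: CPT ≈ 44.6 °C

44.6 °C


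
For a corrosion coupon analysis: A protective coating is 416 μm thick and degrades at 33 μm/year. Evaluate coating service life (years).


Service life = thickness / degradation rate
Life = 416 / 33 = 12.6 years

12.6 years


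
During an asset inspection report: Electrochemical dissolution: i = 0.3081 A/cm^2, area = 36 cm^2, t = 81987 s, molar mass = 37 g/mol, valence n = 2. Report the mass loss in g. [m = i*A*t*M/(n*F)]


Apply Faraday's law: m = i*A*t*M / (n*F)
Total charge passed Q = i*A*t = 0.3081*36*81987 = 909367.0092 C
m = Q*M/(n*F) = 909367.0092*37/(2*96485) = 174.362 g

174.362 g


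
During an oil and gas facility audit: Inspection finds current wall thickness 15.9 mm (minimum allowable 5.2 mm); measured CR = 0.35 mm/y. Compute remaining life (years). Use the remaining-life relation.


Apply the remaining-life relation: RL = (t_current − t_min) / CR
RL = (15.9 − 5.2) / 0.35 = 10.7 / 0.35 = 30.6 years

30.6 years


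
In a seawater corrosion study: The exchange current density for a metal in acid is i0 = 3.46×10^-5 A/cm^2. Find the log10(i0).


i0 = 3.46×10^-5 A/cm^2
log10(i0) = -4.461

-4.461


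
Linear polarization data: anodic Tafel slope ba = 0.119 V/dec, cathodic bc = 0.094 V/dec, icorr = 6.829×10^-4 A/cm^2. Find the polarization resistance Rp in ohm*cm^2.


Apply the Stern-Geary equation: Rp = ba*bc / (2.303*icorr*(ba+bc))
ba*bc = 0.119*0.094 = 0.011186
ba+bc = 0.213; 2.303*icorr*(ba+bc) = 2.303*6.829×10^-4*0.213 = 3.3498908×10^-4
Rp = 0.011186 / 3.3498908×10^-4 = 33.4 ohm*cm^2

33.4 ohm*cm^2


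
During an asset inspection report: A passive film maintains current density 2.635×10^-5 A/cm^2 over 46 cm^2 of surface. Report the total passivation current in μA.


I = i_pass * A, then convert A → μA (×10^6)
I = 2.635×10^-5 * 46 * 10^6 = 1212.1 μA

1212.1 μA


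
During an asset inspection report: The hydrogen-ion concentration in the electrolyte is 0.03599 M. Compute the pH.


pH = −log10[H+]
pH = −log10(0.03599) = 1.44

1.44


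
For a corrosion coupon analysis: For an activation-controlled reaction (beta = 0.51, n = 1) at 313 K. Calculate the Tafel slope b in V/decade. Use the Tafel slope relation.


Apply the Tafel slope relation: b = 2.303*R*T/(beta*n*F)
Numerator: 2.303 * 8.314 * 313 = 5993.06
Denominator: 0.51 * 1 * 96485 = 49207.35
b = 5993.06 / 49207.35 = 0.122 V/decade

0.122 V/decade


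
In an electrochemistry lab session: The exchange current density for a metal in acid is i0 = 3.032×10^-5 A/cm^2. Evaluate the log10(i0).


i0 = 3.032×10^-5 A/cm^2
log10(i0) = -4.518

-4.518


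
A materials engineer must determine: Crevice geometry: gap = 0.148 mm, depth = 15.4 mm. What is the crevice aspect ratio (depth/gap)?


Aspect ratio = depth / gap
Ratio = 15.4 / 0.148 = 104.1

104.1


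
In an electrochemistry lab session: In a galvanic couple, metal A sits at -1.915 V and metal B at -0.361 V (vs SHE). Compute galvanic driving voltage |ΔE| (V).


Driving voltage is the absolute potential difference.
|ΔE| = |-1.915 − (-0.361)| = 1.554 V

1.554 V


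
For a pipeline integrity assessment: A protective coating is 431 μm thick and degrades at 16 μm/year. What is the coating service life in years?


Service life = thickness / degradation rate
Life = 431 / 16 = 26.9 years

26.9 years


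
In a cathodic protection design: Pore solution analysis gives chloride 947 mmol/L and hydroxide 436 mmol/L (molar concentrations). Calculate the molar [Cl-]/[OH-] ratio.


Threshold parameter = [Cl-] / [OH-] (molar basis; both in mmol/L, so units cancel)
Ratio = 947 / 436 = 2.17

2.17


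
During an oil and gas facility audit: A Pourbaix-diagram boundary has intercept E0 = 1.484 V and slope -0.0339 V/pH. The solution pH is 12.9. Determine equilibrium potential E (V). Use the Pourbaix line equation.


Apply the Pourbaix line equation: E = E0 + slope*pH
E = 1.484 + (-0.0339)*12.9 = 1.484 + (-0.43731) = 1.04669 V
Rounded to 4 decimal places: E = 1.0467 V

1.0467 V


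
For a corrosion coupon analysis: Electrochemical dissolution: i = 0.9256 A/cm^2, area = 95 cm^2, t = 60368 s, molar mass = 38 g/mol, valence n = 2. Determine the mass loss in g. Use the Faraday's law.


Apply Faraday's law: m = i*A*t*M / (n*F)
Total charge passed Q = i*A*t = 0.9256*95*60368 = 5308278.976 C
m = Q*M/(n*F) = 5308278.976*38/(2*96485) = 1045.316 g

1045.316 g


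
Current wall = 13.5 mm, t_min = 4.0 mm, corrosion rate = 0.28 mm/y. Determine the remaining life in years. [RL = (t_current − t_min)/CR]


Apply the remaining-life relation: RL = (t_current − t_min) / CR
RL = (13.5 − 4.0) / 0.28 = 9.5 / 0.28 = 33.9 years

33.9 years


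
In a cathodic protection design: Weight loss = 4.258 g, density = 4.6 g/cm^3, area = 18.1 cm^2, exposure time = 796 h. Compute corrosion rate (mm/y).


Apply the mm/y weight-loss relation: CR = 87600 * W / (D * A * T)
Numerator: 87600 * 4.258 = 373000.8
Denominator: 4.6 * 18.1 * 796 = 66274.96
CR = 373000.8 / 66274.96 = 5.6281 mm/y

5.6281 mm/y


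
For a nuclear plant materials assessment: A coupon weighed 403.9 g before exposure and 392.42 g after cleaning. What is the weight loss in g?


Weight loss = initial − final
WL = 403.9 − 392.42 = 11.48 g

11.48 g


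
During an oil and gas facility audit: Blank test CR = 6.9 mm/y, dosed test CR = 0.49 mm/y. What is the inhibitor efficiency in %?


Apply the inhibitor-efficiency definition: IE = (CR_blank − CR_inh)/CR_blank × 100
IE = (6.9 − 0.49) / 6.9 × 100
IE = 6.41 / 6.9 × 100 = 92.9 %

92.9 %


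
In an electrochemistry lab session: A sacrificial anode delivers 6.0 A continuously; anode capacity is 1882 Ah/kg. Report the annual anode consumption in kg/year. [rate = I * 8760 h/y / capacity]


Annual consumption = current * hours per year / capacity
Rate = 6.0 * 8760 / 1882 = 27.9 kg/year

27.9 kg/year


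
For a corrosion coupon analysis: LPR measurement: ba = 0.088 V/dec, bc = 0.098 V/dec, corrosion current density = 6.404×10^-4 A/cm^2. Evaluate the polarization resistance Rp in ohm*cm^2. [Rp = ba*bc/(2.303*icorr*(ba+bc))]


Apply the Stern-Geary equation: Rp = ba*bc / (2.303*icorr*(ba+bc))
ba*bc = 0.088*0.098 = 0.008624
ba+bc = 0.186; 2.303*icorr*(ba+bc) = 2.303*6.404×10^-4*0.186 = 2.7432046×10^-4
Rp = 0.008624 / 2.7432046×10^-4 = 31.44 ohm*cm^2

31.44 ohm*cm^2


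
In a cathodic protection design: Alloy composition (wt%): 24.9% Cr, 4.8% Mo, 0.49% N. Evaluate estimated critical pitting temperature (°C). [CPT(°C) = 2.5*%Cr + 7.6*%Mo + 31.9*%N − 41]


Apply the ASTM G48 empirical CPT estimate: CPT(°C) = 2.5*%Cr + 7.6*%Mo + 31.9*%N − 41
2.5*24.9 = 62.25; 7.6*4.8 = 36.48; 31.9*0.49 = 15.631
CPT = 62.25 + 36.48 + 15.631 − 41 = 73.361 °C
Rounded to 0.1 °C: CPT ≈ 73.4 °C

73.4 °C


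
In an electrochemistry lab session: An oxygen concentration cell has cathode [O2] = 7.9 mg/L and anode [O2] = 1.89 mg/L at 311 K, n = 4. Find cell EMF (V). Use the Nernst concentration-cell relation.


Apply the Nernst concentration-cell relation: E = (RT/nF)*ln(C_cathode/C_anode)
RT/nF = 8.314*311/(4*96485) = 0.00669963 V
ln(7.9/1.89) = 1.43029
E = 0.00669963 * 1.43029 = 0.00958 V

0.00958 V


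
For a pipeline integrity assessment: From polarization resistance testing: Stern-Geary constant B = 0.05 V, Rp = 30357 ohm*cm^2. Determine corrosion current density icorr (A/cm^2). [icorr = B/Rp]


Apply the Stern-Geary relation: icorr = B / Rp
icorr = 0.05 / 30357 = 1.647×10^-6 A/cm^2

1.647×10^-6 A/cm^2


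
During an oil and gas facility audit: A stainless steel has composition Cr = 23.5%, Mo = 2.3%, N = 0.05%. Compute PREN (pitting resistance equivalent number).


Apply the PREN formula: PREN = Cr + 3.3*Mo + 16*N
PREN = 23.5 + 3.3*2.3 + 16*0.05
PREN = 23.5 + 7.59 + 0.8 = 31.89

31.89


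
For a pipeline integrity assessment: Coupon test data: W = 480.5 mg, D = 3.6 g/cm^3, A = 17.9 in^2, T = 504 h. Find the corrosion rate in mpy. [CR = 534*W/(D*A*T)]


Apply the mpy weight-loss relation: CR = 534 * W / (D * A * T)
Numerator: 534 * 480.5 = 256587.0
Denominator: 3.6 * 17.9 * 504 = 32477.76
CR = 256587.0 / 32477.76 = 7.90039 mpy

7.90039 mpy


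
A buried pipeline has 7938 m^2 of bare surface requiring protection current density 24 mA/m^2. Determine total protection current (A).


I = area * current density, then convert mA → A (÷1000)
I = 7938 * 24 / 1000 = 190.51 A

190.51 A


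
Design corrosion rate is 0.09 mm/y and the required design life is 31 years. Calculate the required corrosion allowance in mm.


Corrosion allowance = CR × design life
CA = 0.09 * 31 = 2.79 mm

2.79 mm


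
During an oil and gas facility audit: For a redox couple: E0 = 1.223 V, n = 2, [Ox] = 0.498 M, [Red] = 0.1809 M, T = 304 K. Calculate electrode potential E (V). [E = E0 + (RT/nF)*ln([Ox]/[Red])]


Apply the Nernst equation: E = E0 + (RT/nF)*ln([Ox]/[Red])
Step 1: RT/nF = 8.314*304/(2*96485) = 0.01309766 V
Step 2: [Ox]/[Red] = 0.498/0.1809 = 2.752902
Step 3: ln(2.752902) = 1.012656
Step 4: correction = 0.01309766 * 1.012656 = 0.013 V
E = 1.223 + 0.013 = 1.236 V

1.236 V


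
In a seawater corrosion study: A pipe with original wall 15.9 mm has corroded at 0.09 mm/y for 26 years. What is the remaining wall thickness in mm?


Remaining wall = original − CR × time
t = 15.9 − 0.09*26 = 15.9 − 2.34 = 13.56 mm

13.56 mm


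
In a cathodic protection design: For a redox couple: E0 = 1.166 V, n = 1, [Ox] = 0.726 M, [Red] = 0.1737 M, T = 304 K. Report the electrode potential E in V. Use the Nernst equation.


Apply the Nernst equation: E = E0 + (RT/nF)*ln([Ox]/[Red])
Step 1: RT/nF = 8.314*304/(1*96485) = 0.02619533 V
Step 2: [Ox]/[Red] = 0.726/0.1737 = 4.17962
Step 3: ln(4.17962) = 1.43022
Step 4: correction = 0.02619533 * 1.43022 = 0.037 V
E = 1.166 + 0.037 = 1.203 V

1.203 V


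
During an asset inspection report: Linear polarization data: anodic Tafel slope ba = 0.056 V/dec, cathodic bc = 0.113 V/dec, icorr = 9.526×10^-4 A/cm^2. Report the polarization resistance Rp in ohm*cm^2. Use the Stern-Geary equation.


Apply the Stern-Geary equation: Rp = ba*bc / (2.303*icorr*(ba+bc))
ba*bc = 0.056*0.113 = 0.006328
ba+bc = 0.169; 2.303*icorr*(ba+bc) = 2.303*9.526×10^-4*0.169 = 3.7075859×10^-4
Rp = 0.006328 / 3.7075859×10^-4 = 17.07 ohm*cm^2

17.07 ohm*cm^2


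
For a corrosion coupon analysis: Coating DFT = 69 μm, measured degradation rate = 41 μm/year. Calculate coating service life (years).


Service life = thickness / degradation rate
Life = 69 / 41 = 1.7 years

1.7 years


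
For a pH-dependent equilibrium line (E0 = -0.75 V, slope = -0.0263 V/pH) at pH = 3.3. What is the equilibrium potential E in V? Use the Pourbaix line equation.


Apply the Pourbaix line equation: E = E0 + slope*pH
E = -0.75 + (-0.0263)*3.3 = -0.75 + (-0.08679) = -0.83679 V
Rounded to 4 decimal places: E = -0.8368 V

-0.8368 V


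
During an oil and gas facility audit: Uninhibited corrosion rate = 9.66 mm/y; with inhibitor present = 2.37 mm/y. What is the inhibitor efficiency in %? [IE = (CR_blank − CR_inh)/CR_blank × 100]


Apply the inhibitor-efficiency definition: IE = (CR_blank − CR_inh)/CR_blank × 100
IE = (9.66 − 2.37) / 9.66 × 100
IE = 7.29 / 9.66 × 100 = 75.5 %

75.5 %


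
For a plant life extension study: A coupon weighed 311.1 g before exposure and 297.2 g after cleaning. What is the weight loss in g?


Weight loss = initial − final
WL = 311.1 − 297.2 = 13.9 g

13.9 g


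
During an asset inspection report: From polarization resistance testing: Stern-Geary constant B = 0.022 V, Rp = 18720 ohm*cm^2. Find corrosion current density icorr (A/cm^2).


Apply the Stern-Geary relation: icorr = B / Rp
icorr = 0.022 / 18720 = 1.175×10^-6 A/cm^2

1.175×10^-6 A/cm^2


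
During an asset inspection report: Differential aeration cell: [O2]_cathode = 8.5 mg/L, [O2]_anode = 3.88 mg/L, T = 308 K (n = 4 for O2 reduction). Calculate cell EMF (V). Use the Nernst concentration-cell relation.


Apply the Nernst concentration-cell relation: E = (RT/nF)*ln(C_cathode/C_anode)
RT/nF = 8.314*308/(4*96485) = 0.006635 V
ln(8.5/3.88) = 0.78423
E = 0.006635 * 0.78423 = 0.0052 V

0.0052 V


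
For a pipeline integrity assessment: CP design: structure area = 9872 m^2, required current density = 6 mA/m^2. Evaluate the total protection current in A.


I = area * current density, then convert mA → A (÷1000)
I = 9872 * 6 / 1000 = 59.23 A

59.23 A


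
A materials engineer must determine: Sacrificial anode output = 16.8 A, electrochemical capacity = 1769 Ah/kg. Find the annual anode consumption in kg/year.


Annual consumption = current * hours per year / capacity
Rate = 16.8 * 8760 / 1769 = 83.2 kg/year

83.2 kg/year


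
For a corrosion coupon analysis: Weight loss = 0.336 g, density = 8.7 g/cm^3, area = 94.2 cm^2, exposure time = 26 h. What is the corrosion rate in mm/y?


Apply the mm/y weight-loss relation: CR = 87600 * W / (D * A * T)
Numerator: 87600 * 0.336 = 29433.6
Denominator: 8.7 * 94.2 * 26 = 21308.04
CR = 29433.6 / 21308.04 = 1.3813 mm/y

1.3813 mm/y


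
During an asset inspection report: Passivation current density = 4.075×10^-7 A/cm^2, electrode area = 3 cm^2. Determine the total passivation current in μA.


I = i_pass * A, then convert A → μA (×10^6)
I = 4.075×10^-7 * 3 * 10^6 = 1.22 μA

1.22 μA


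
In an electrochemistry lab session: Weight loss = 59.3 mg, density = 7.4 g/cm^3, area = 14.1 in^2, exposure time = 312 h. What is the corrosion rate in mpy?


Apply the mpy weight-loss relation: CR = 534 * W / (D * A * T)
Numerator: 534 * 59.3 = 31666.2
Denominator: 7.4 * 14.1 * 312 = 32554.08
CR = 31666.2 / 32554.08 = 0.973 mpy

0.973 mpy


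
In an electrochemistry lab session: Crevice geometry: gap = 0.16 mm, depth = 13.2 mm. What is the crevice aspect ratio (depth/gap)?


Aspect ratio = depth / gap
Ratio = 13.2 / 0.16 = 82.5

82.5


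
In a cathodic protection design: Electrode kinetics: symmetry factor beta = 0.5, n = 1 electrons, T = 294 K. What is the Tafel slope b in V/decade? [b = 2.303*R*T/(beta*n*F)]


Apply the Tafel slope relation: b = 2.303*R*T/(beta*n*F)
Numerator: 2.303 * 8.314 * 294 = 5629.26
Denominator: 0.5 * 1 * 96485 = 48242.5
b = 5629.26 / 48242.5 = 0.117 V/decade

0.117 V/decade


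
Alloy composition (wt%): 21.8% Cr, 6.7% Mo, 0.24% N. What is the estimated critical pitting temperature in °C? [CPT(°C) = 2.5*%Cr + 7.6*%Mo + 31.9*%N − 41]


Apply the ASTM G48 empirical CPT estimate: CPT(°C) = 2.5*%Cr + 7.6*%Mo + 31.9*%N − 41
2.5*21.8 = 54.5; 7.6*6.7 = 50.92; 31.9*0.24 = 7.656
CPT = 54.5 + 50.92 + 7.656 − 41 = 72.076 °C
Rounded to 0.1 °C: CPT ≈ 72.1 °C

72.1 °C


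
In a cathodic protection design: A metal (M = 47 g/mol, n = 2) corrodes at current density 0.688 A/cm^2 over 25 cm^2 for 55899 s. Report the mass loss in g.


Apply Faraday's law: m = i*A*t*M / (n*F)
Total charge passed Q = i*A*t = 0.688*25*55899 = 961462.8 C
m = Q*M/(n*F) = 961462.8*47/(2*96485) = 234.17501 g

234.17501 g


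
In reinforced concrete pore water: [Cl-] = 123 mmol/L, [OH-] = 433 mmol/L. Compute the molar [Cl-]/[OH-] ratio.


Threshold parameter = [Cl-] / [OH-] (molar basis; both in mmol/L, so units cancel)
Ratio = 123 / 433 = 0.28

0.28


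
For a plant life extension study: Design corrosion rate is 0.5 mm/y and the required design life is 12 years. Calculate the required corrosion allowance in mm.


Corrosion allowance = CR × design life
CA = 0.5 * 12 = 6.0 mm

6.0 mm


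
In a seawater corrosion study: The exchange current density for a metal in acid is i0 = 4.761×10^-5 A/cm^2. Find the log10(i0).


i0 = 4.761×10^-5 A/cm^2
log10(i0) = -4.322

-4.322


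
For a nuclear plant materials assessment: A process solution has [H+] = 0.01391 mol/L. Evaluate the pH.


pH = −log10[H+]
pH = −log10(0.01391) = 1.86

1.86


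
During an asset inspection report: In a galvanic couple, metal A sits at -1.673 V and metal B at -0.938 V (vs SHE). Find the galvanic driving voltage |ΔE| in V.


Driving voltage is the absolute potential difference.
|ΔE| = |-1.673 − (-0.938)| = 0.735 V

0.735 V


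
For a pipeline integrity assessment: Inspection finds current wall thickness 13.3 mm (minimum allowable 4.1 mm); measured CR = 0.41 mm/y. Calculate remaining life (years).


Apply the remaining-life relation: RL = (t_current − t_min) / CR
RL = (13.3 − 4.1) / 0.41 = 9.2 / 0.41 = 22.4 years

22.4 years


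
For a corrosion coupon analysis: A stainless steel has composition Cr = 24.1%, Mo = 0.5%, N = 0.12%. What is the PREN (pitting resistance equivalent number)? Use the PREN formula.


Apply the PREN formula: PREN = Cr + 3.3*Mo + 16*N
PREN = 24.1 + 3.3*0.5 + 16*0.12
PREN = 24.1 + 1.65 + 1.92 = 27.67

27.67


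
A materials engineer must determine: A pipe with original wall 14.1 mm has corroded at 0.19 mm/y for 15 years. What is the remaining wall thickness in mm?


Remaining wall = original − CR × time
t = 14.1 − 0.19*15 = 14.1 − 2.85 = 11.25 mm

11.25 mm


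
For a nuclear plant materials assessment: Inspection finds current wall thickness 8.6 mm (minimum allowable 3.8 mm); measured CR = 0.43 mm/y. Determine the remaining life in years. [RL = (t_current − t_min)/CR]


Apply the remaining-life relation: RL = (t_current − t_min) / CR
RL = (8.6 − 3.8) / 0.43 = 4.8 / 0.43 = 11.2 years

11.2 years


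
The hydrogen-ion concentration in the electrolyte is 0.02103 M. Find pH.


pH = −log10[H+]
pH = −log10(0.02103) = 1.68

1.68


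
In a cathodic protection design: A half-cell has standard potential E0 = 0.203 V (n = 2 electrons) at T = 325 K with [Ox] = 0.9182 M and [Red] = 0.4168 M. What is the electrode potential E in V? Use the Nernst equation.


Apply the Nernst equation: E = E0 + (RT/nF)*ln([Ox]/[Red])
Step 1: RT/nF = 8.314*325/(2*96485) = 0.01400244 V
Step 2: [Ox]/[Red] = 0.9182/0.4168 = 2.202975
Step 3: ln(2.202975) = 0.789809
Step 4: correction = 0.01400244 * 0.789809 = 0.011 V
E = 0.203 + 0.011 = 0.214 V

0.214 V


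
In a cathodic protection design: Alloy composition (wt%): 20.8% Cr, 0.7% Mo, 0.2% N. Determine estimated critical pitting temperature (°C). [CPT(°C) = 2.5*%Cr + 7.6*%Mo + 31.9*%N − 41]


Apply the ASTM G48 empirical CPT estimate: CPT(°C) = 2.5*%Cr + 7.6*%Mo + 31.9*%N − 41
2.5*20.8 = 52; 7.6*0.7 = 5.32; 31.9*0.2 = 6.38
CPT = 52 + 5.32 + 6.38 − 41 = 22.7 °C
Rounded to 0.1 °C: CPT ≈ 22.7 °C

22.7 °C


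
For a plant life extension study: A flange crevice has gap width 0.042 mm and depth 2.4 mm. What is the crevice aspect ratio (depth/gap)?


Aspect ratio = depth / gap
Ratio = 2.4 / 0.042 = 57.1

57.1


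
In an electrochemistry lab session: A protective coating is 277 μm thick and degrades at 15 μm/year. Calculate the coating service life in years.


Service life = thickness / degradation rate
Life = 277 / 15 = 18.5 years

18.5 years


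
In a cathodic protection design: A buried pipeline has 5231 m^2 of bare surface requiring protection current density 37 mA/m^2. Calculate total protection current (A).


I = area * current density, then convert mA → A (÷1000)
I = 5231 * 37 / 1000 = 193.55 A

193.55 A


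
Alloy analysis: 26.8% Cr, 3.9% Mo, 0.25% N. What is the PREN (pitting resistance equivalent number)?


Apply the PREN formula: PREN = Cr + 3.3*Mo + 16*N
PREN = 26.8 + 3.3*3.9 + 16*0.25
PREN = 26.8 + 12.87 + 4.0 = 43.67

43.67


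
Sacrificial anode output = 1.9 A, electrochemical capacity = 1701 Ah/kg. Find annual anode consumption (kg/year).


Annual consumption = current * hours per year / capacity
Rate = 1.9 * 8760 / 1701 = 9.8 kg/year

9.8 kg/year


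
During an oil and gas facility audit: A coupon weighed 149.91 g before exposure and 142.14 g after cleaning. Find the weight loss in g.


Weight loss = initial − final
WL = 149.91 − 142.14 = 7.77 g

7.77 g
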